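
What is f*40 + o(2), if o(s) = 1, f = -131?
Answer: -5239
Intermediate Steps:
f*40 + o(2) = -131*40 + 1 = -5240 + 1 = -5239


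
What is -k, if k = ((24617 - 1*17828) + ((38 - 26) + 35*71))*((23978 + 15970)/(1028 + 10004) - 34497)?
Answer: 441701307177/1379 ≈ 3.2031e+8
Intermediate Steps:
k = -441701307177/1379 (k = ((24617 - 17828) + (12 + 2485))*(39948/11032 - 34497) = (6789 + 2497)*(39948*(1/11032) - 34497) = 9286*(9987/2758 - 34497) = 9286*(-95132739/2758) = -441701307177/1379 ≈ -3.2031e+8)
-k = -1*(-441701307177/1379) = 441701307177/1379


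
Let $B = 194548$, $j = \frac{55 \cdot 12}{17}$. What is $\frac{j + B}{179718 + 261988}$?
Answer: $\frac{1653988}{3754501} \approx 0.44053$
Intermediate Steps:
$j = \frac{660}{17}$ ($j = 660 \cdot \frac{1}{17} = \frac{660}{17} \approx 38.824$)
$\frac{j + B}{179718 + 261988} = \frac{\frac{660}{17} + 194548}{179718 + 261988} = \frac{3307976}{17 \cdot 441706} = \frac{3307976}{17} \cdot \frac{1}{441706} = \frac{1653988}{3754501}$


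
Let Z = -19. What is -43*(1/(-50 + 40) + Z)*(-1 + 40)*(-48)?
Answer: -7687368/5 ≈ -1.5375e+6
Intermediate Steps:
-43*(1/(-50 + 40) + Z)*(-1 + 40)*(-48) = -43*(1/(-50 + 40) - 19)*(-1 + 40)*(-48) = -43*(1/(-10) - 19)*39*(-48) = -43*(-⅒ - 19)*39*(-48) = -(-8213)*39/10*(-48) = -43*(-7449/10)*(-48) = (320307/10)*(-48) = -7687368/5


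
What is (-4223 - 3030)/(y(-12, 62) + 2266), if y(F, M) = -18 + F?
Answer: -7253/2236 ≈ -3.2437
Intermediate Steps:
(-4223 - 3030)/(y(-12, 62) + 2266) = (-4223 - 3030)/((-18 - 12) + 2266) = -7253/(-30 + 2266) = -7253/2236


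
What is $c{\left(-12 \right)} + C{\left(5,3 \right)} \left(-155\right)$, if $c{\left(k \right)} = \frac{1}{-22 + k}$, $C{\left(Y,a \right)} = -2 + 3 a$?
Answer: $- \frac{36891}{34} \approx -1085.0$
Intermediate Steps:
$c{\left(-12 \right)} + C{\left(5,3 \right)} \left(-155\right) = \frac{1}{-22 - 12} + \left(-2 + 3 \cdot 3\right) \left(-155\right) = \frac{1}{-34} + \left(-2 + 9\right) \left(-155\right) = - \frac{1}{34} + 7 \left(-155\right) = - \frac{1}{34} - 1085 = - \frac{36891}{34}$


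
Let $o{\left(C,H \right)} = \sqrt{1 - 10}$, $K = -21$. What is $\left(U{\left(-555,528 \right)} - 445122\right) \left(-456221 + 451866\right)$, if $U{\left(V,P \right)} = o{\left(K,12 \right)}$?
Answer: $1938506310 - 13065 i \approx 1.9385 \cdot 10^{9} - 13065.0 i$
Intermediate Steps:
$o{\left(C,H \right)} = 3 i$ ($o{\left(C,H \right)} = \sqrt{-9} = 3 i$)
$U{\left(V,P \right)} = 3 i$
$\left(U{\left(-555,528 \right)} - 445122\right) \left(-456221 + 451866\right) = \left(3 i - 445122\right) \left(-456221 + 451866\right) = \left(-445122 + 3 i\right) \left(-4355\right) = 1938506310 - 13065 i$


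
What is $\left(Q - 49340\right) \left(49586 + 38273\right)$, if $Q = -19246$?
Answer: $-6025897374$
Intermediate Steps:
$\left(Q - 49340\right) \left(49586 + 38273\right) = \left(-19246 - 49340\right) \left(49586 + 38273\right) = \left(-68586\right) 87859 = -6025897374$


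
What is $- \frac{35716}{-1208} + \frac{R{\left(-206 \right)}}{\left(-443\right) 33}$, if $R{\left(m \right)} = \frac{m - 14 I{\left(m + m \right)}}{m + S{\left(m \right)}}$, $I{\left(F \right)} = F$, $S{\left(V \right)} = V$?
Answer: $\frac{21756188}{735823} \approx 29.567$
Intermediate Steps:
$R{\left(m \right)} = - \frac{27}{2}$ ($R{\left(m \right)} = \frac{m - 14 \left(m + m\right)}{m + m} = \frac{m - 14 \cdot 2 m}{2 m} = \left(m - 28 m\right) \frac{1}{2 m} = - 27 m \frac{1}{2 m} = - \frac{27}{2}$)
$- \frac{35716}{-1208} + \frac{R{\left(-206 \right)}}{\left(-443\right) 33} = - \frac{35716}{-1208} - \frac{27}{2 \left(\left(-443\right) 33\right)} = \left(-35716\right) \left(- \frac{1}{1208}\right) - \frac{27}{2 \left(-14619\right)} = \frac{8929}{302} - - \frac{9}{9746} = \frac{8929}{302} + \frac{9}{9746} = \frac{21756188}{735823}$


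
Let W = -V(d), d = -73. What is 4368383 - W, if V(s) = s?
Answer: 4368310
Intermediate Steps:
W = 73 (W = -1*(-73) = 73)
4368383 - W = 4368383 - 1*73 = 4368383 - 73 = 4368310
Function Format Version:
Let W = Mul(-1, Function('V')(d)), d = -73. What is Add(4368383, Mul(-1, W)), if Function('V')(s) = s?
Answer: 4368310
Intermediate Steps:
W = 73 (W = Mul(-1, -73) = 73)
Add(4368383, Mul(-1, W)) = Add(4368383, Mul(-1, 73)) = Add(4368383, -73) = 4368310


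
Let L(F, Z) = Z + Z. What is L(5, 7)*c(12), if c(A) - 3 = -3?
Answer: 0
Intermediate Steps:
L(F, Z) = 2*Z
c(A) = 0 (c(A) = 3 - 3 = 0)
L(5, 7)*c(12) = (2*7)*0 = 14*0 = 0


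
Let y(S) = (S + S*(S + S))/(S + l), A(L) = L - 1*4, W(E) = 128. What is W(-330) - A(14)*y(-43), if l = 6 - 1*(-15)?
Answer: 19683/11 ≈ 1789.4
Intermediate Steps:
l = 21 (l = 6 + 15 = 21)
A(L) = -4 + L (A(L) = L - 4 = -4 + L)
y(S) = (S + 2*S**2)/(21 + S) (y(S) = (S + S*(S + S))/(S + 21) = (S + S*(2*S))/(21 + S) = (S + 2*S**2)/(21 + S))
W(-330) - A(14)*y(-43) = 128 - (-4 + 14)*(-43*(1 + 2*(-43))/(21 - 43)) = 128 - 10*(-43*(1 - 86)/(-22)) = 128 - 10*(-43*(-1/22)*(-85)) = 128 - 10*(-3655)/22 = 128 - 1*(-18275/11) = 128 + 18275/11 = 19683/11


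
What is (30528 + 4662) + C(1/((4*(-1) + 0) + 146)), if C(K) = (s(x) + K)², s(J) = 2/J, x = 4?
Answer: 177394086/5041 ≈ 35190.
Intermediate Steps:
C(K) = (½ + K)² (C(K) = (2/4 + K)² = (2*(¼) + K)² = (½ + K)²)
(30528 + 4662) + C(1/((4*(-1) + 0) + 146)) = (30528 + 4662) + (1 + 2/((4*(-1) + 0) + 146))²/4 = 35190 + (1 + 2/((-4 + 0) + 146))²/4 = 35190 + (1 + 2/(-4 + 146))²/4 = 35190 + (1 + 2/142)²/4 = 35190 + (1 + 2*(1/142))²/4 = 35190 + (1 + 1/71)²/4 = 35190 + (72/71)²/4 = 35190 + (¼)*(5184/5041) = 35190 + 1296/5041 = 177394086/5041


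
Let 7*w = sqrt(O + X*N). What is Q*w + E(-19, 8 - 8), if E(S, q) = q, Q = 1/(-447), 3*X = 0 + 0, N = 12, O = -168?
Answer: -2*I*sqrt(42)/3129 ≈ -0.0041424*I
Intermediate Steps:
X = 0 (X = (0 + 0)/3 = (1/3)*0 = 0)
Q = -1/447 ≈ -0.0022371
w = 2*I*sqrt(42)/7 (w = sqrt(-168 + 0*12)/7 = sqrt(-168 + 0)/7 = sqrt(-168)/7 = (2*I*sqrt(42))/7 = 2*I*sqrt(42)/7 ≈ 1.8516*I)
Q*w + E(-19, 8 - 8) = -2*I*sqrt(42)/3129 + (8 - 8) = -2*I*sqrt(42)/3129 + 0 = -2*I*sqrt(42)/3129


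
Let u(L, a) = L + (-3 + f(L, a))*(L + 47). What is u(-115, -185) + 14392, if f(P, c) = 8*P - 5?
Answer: 77381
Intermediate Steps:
f(P, c) = -5 + 8*P
u(L, a) = L + (-8 + 8*L)*(47 + L) (u(L, a) = L + (-3 + (-5 + 8*L))*(L + 47) = L + (-8 + 8*L)*(47 + L))
u(-115, -185) + 14392 = (-376 + 8*(-115)² + 369*(-115)) + 14392 = (-376 + 8*13225 - 42435) + 14392 = (-376 + 105800 - 42435) + 14392 = 62989 + 14392 = 77381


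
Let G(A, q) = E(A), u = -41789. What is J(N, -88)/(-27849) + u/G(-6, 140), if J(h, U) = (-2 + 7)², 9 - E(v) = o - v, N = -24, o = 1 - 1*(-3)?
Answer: 1163781836/27849 ≈ 41789.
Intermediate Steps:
o = 4 (o = 1 + 3 = 4)
E(v) = 5 + v (E(v) = 9 - (4 - v) = 9 + (-4 + v) = 5 + v)
J(h, U) = 25 (J(h, U) = 5² = 25)
G(A, q) = 5 + A
J(N, -88)/(-27849) + u/G(-6, 140) = 25/(-27849) - 41789/(5 - 6) = 25*(-1/27849) - 41789/(-1) = -25/27849 - 41789*(-1) = -25/27849 + 41789 = 1163781836/27849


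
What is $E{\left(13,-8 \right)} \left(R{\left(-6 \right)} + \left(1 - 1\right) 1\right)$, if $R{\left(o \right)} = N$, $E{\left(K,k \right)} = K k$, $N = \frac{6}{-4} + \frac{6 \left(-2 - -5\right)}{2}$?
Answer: $-780$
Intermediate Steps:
$N = \frac{15}{2}$ ($N = 6 \left(- \frac{1}{4}\right) + 6 \left(-2 + 5\right) \frac{1}{2} = - \frac{3}{2} + 6 \cdot 3 \cdot \frac{1}{2} = - \frac{3}{2} + 18 \cdot \frac{1}{2} = - \frac{3}{2} + 9 = \frac{15}{2} \approx 7.5$)
$R{\left(o \right)} = \frac{15}{2}$
$E{\left(13,-8 \right)} \left(R{\left(-6 \right)} + \left(1 - 1\right) 1\right) = 13 \left(-8\right) \left(\frac{15}{2} + \left(1 - 1\right) 1\right) = - 104 \left(\frac{15}{2} + 0 \cdot 1\right) = - 104 \left(\frac{15}{2} + 0\right) = \left(-104\right) \frac{15}{2} = -780$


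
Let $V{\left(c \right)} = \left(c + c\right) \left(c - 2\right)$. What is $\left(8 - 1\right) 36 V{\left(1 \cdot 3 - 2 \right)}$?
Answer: $-504$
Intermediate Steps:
$V{\left(c \right)} = 2 c \left(-2 + c\right)$
$\left(8 - 1\right) 36 V{\left(1 \cdot 3 - 2 \right)} = \left(8 - 1\right) 36 \cdot 2 \left(1 \cdot 3 - 2\right) \left(-2 + \left(1 \cdot 3 - 2\right)\right) = \left(8 - 1\right) 36 \cdot 2 \left(3 - 2\right) \left(-2 + \left(3 - 2\right)\right) = 7 \cdot 36 \cdot 2 \cdot 1 \left(-2 + 1\right) = 252 \cdot 2 \cdot 1 \left(-1\right) = 252 \left(-2\right) = -504$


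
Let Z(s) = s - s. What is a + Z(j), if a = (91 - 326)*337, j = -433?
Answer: -79195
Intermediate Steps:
Z(s) = 0
a = -79195 (a = -235*337 = -79195)
a + Z(j) = -79195 + 0 = -79195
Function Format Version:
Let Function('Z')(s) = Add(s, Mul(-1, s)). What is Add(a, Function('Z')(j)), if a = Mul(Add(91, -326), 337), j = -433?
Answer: -79195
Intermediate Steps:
Function('Z')(s) = 0
a = -79195 (a = Mul(-235, 337) = -79195)
Add(a, Function('Z')(j)) = Add(-79195, 0) = -79195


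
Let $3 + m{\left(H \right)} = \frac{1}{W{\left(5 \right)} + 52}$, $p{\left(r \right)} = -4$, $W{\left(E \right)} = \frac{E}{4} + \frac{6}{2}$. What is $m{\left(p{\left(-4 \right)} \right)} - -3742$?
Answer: $\frac{841279}{225} \approx 3739.0$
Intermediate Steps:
$W{\left(E \right)} = 3 + \frac{E}{4}$ ($W{\left(E \right)} = E \frac{1}{4} + 6 \cdot \frac{1}{2} = \frac{E}{4} + 3 = 3 + \frac{E}{4}$)
$m{\left(H \right)} = - \frac{671}{225}$ ($m{\left(H \right)} = -3 + \frac{1}{\left(3 + \frac{1}{4} \cdot 5\right) + 52} = -3 + \frac{1}{\left(3 + \frac{5}{4}\right) + 52} = -3 + \frac{1}{\frac{17}{4} + 52} = -3 + \frac{1}{\frac{225}{4}} = -3 + \frac{4}{225} = - \frac{671}{225}$)
$m{\left(p{\left(-4 \right)} \right)} - -3742 = - \frac{671}{225} - -3742 = - \frac{671}{225} + 3742 = \frac{841279}{225}$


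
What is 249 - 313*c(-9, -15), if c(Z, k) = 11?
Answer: -3194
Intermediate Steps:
249 - 313*c(-9, -15) = 249 - 313*11 = 249 - 3443 = -3194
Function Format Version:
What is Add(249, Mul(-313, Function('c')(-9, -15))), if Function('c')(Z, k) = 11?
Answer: -3194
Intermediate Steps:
Add(249, Mul(-313, Function('c')(-9, -15))) = Add(249, Mul(-313, 11)) = Add(249, -3443) = -3194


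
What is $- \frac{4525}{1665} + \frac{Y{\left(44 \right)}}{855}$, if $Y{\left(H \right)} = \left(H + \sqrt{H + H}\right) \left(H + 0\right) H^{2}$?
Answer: $\frac{46197859}{10545} + \frac{170368 \sqrt{22}}{855} \approx 5315.6$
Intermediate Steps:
$Y{\left(H \right)} = H^{3} \left(H + \sqrt{2} \sqrt{H}\right)$ ($Y{\left(H \right)} = \left(H + \sqrt{2 H}\right) H H^{2} = \left(H + \sqrt{2} \sqrt{H}\right) H H^{2} = H \left(H + \sqrt{2} \sqrt{H}\right) H^{2} = H^{3} \left(H + \sqrt{2} \sqrt{H}\right)$)
$- \frac{4525}{1665} + \frac{Y{\left(44 \right)}}{855} = - \frac{4525}{1665} + \frac{44^{4} + \sqrt{2} \cdot 44^{\frac{7}{2}}}{855} = \left(-4525\right) \frac{1}{1665} + \left(3748096 + \sqrt{2} \cdot 170368 \sqrt{11}\right) \frac{1}{855} = - \frac{905}{333} + \left(3748096 + 170368 \sqrt{22}\right) \frac{1}{855} = - \frac{905}{333} + \left(\frac{3748096}{855} + \frac{170368 \sqrt{22}}{855}\right) = \frac{46197859}{10545} + \frac{170368 \sqrt{22}}{855}$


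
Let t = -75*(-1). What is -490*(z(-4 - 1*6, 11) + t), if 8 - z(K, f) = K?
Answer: -45570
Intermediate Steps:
t = 75
z(K, f) = 8 - K
-490*(z(-4 - 1*6, 11) + t) = -490*((8 - (-4 - 1*6)) + 75) = -490*((8 - (-4 - 6)) + 75) = -490*((8 - 1*(-10)) + 75) = -490*((8 + 10) + 75) = -490*(18 + 75) = -490*93 = -45570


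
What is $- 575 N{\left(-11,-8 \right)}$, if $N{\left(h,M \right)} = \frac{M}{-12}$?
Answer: $- \frac{1150}{3} \approx -383.33$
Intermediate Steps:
$N{\left(h,M \right)} = - \frac{M}{12}$ ($N{\left(h,M \right)} = M \left(- \frac{1}{12}\right) = - \frac{M}{12}$)
$- 575 N{\left(-11,-8 \right)} = - 575 \left(\left(- \frac{1}{12}\right) \left(-8\right)\right) = \left(-575\right) \frac{2}{3} = - \frac{1150}{3}$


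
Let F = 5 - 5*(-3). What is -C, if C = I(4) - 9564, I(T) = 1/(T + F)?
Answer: 229535/24 ≈ 9564.0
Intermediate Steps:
F = 20 (F = 5 + 15 = 20)
I(T) = 1/(20 + T) (I(T) = 1/(T + 20) = 1/(20 + T))
C = -229535/24 (C = 1/(20 + 4) - 9564 = 1/24 - 9564 = -229535/24 ≈ -9564.0)
-C = -1*(-229535/24) = 229535/24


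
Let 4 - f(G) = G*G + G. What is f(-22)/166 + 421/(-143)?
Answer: -67690/11869 ≈ -5.7031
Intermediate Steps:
f(G) = 4 - G - G**2 (f(G) = 4 - (G*G + G) = 4 - (G**2 + G) = 4 - (G + G**2) = 4 + (-G - G**2) = 4 - G - G**2)
f(-22)/166 + 421/(-143) = (4 - 1*(-22) - 1*(-22)**2)/166 + 421/(-143) = (4 + 22 - 1*484)*(1/166) + 421*(-1/143) = (4 + 22 - 484)*(1/166) - 421/143 = -458*1/166 - 421/143 = -229/83 - 421/143 = -67690/11869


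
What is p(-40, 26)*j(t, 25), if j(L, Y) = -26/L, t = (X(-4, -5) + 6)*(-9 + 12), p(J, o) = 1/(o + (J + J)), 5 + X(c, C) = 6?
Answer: 13/567 ≈ 0.022928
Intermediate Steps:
X(c, C) = 1 (X(c, C) = -5 + 6 = 1)
p(J, o) = 1/(o + 2*J)
t = 21 (t = (1 + 6)*(-9 + 12) = 7*3 = 21)
p(-40, 26)*j(t, 25) = (-26/21)/(26 + 2*(-40)) = (-26*1/21)/(26 - 80) = -26/21/(-54) = -1/54*(-26/21) = 13/567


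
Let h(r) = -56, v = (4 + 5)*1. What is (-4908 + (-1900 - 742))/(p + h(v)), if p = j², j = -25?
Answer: -7550/569 ≈ -13.269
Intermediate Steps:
v = 9 (v = 9*1 = 9)
p = 625 (p = (-25)² = 625)
(-4908 + (-1900 - 742))/(p + h(v)) = (-4908 + (-1900 - 742))/(625 - 56) = (-4908 - 2642)/569 = -7550*1/569 = -7550/569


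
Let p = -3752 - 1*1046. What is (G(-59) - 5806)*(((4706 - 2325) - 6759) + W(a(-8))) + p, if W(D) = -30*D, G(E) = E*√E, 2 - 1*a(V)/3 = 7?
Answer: 22801170 + 231752*I*√59 ≈ 2.2801e+7 + 1.7801e+6*I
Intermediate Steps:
a(V) = -15 (a(V) = 6 - 3*7 = 6 - 21 = -15)
G(E) = E^(3/2)
p = -4798 (p = -3752 - 1046 = -4798)
(G(-59) - 5806)*(((4706 - 2325) - 6759) + W(a(-8))) + p = ((-59)^(3/2) - 5806)*(((4706 - 2325) - 6759) - 30*(-15)) - 4798 = (-59*I*√59 - 5806)*((2381 - 6759) + 450) - 4798 = (-5806 - 59*I*√59)*(-4378 + 450) - 4798 = (-5806 - 59*I*√59)*(-3928) - 4798 = (22805968 + 231752*I*√59) - 4798 = 22801170 + 231752*I*√59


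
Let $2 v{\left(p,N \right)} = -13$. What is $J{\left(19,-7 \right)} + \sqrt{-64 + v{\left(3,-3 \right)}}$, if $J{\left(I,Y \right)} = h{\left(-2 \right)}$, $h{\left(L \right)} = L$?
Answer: $-2 + \frac{i \sqrt{282}}{2} \approx -2.0 + 8.3964 i$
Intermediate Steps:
$v{\left(p,N \right)} = - \frac{13}{2}$ ($v{\left(p,N \right)} = \frac{1}{2} \left(-13\right) = - \frac{13}{2}$)
$J{\left(I,Y \right)} = -2$
$J{\left(19,-7 \right)} + \sqrt{-64 + v{\left(3,-3 \right)}} = -2 + \sqrt{-64 - \frac{13}{2}} = -2 + \sqrt{- \frac{141}{2}} = -2 + \frac{i \sqrt{282}}{2}$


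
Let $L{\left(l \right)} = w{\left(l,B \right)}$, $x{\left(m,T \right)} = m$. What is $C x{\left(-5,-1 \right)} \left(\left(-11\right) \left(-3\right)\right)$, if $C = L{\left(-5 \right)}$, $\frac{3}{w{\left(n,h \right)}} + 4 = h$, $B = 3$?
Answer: $495$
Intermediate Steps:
$w{\left(n,h \right)} = \frac{3}{-4 + h}$
$L{\left(l \right)} = -3$ ($L{\left(l \right)} = \frac{3}{-4 + 3} = \frac{3}{-1} = 3 \left(-1\right) = -3$)
$C = -3$
$C x{\left(-5,-1 \right)} \left(\left(-11\right) \left(-3\right)\right) = \left(-3\right) \left(-5\right) \left(\left(-11\right) \left(-3\right)\right) = 15 \cdot 33 = 495$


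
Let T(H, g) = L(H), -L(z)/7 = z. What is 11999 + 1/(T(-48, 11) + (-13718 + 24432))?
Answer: 132588951/11050 ≈ 11999.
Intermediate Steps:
L(z) = -7*z
T(H, g) = -7*H
11999 + 1/(T(-48, 11) + (-13718 + 24432)) = 11999 + 1/(-7*(-48) + (-13718 + 24432)) = 11999 + 1/(336 + 10714) = 11999 + 1/11050 = 132588951/11050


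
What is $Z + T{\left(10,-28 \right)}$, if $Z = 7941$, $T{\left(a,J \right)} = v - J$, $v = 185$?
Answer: $8154$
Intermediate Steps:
$T{\left(a,J \right)} = 185 - J$
$Z + T{\left(10,-28 \right)} = 7941 + \left(185 - -28\right) = 7941 + \left(185 + 28\right) = 7941 + 213 = 8154$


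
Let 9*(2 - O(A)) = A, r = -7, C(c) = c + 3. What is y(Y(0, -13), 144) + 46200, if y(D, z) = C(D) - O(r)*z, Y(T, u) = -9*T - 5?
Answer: 45798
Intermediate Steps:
C(c) = 3 + c
O(A) = 2 - A/9
Y(T, u) = -5 - 9*T
y(D, z) = 3 + D - 25*z/9 (y(D, z) = (3 + D) - (2 - ⅑*(-7))*z = (3 + D) - (2 + 7/9)*z = (3 + D) - 25*z/9 = 3 + D - 25*z/9)
y(Y(0, -13), 144) + 46200 = (3 + (-5 - 9*0) - 25/9*144) + 46200 = (3 + (-5 + 0) - 400) + 46200 = (3 - 5 - 400) + 46200 = -402 + 46200 = 45798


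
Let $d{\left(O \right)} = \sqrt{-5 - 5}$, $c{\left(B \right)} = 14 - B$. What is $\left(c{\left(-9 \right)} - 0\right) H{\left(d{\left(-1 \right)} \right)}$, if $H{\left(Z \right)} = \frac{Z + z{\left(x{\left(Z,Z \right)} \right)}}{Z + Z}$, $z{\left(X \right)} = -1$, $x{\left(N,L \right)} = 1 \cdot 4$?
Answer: $\frac{23}{2} + \frac{23 i \sqrt{10}}{20} \approx 11.5 + 3.6366 i$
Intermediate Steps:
$x{\left(N,L \right)} = 4$
$d{\left(O \right)} = i \sqrt{10}$ ($d{\left(O \right)} = \sqrt{-10} = i \sqrt{10}$)
$H{\left(Z \right)} = \frac{-1 + Z}{2 Z}$ ($H{\left(Z \right)} = \frac{Z - 1}{Z + Z} = \frac{-1 + Z}{2 Z}$)
$\left(c{\left(-9 \right)} - 0\right) H{\left(d{\left(-1 \right)} \right)} = \left(\left(14 - -9\right) - 0\right) \frac{-1 + i \sqrt{10}}{2 i \sqrt{10}} = \left(\left(14 + 9\right) + 0\right) \frac{- \frac{i \sqrt{10}}{10} \left(-1 + i \sqrt{10}\right)}{2} = \left(23 + 0\right) \left(- \frac{i \sqrt{10} \left(-1 + i \sqrt{10}\right)}{20}\right) = 23 \left(- \frac{i \sqrt{10} \left(-1 + i \sqrt{10}\right)}{20}\right) = - \frac{23 i \sqrt{10} \left(-1 + i \sqrt{10}\right)}{20}$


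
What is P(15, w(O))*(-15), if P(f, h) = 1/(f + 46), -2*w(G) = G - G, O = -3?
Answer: -15/61 ≈ -0.24590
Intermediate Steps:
w(G) = 0 (w(G) = -(G - G)/2 = -1/2*0 = 0)
P(f, h) = 1/(46 + f)
P(15, w(O))*(-15) = -15/(46 + 15) = -15/61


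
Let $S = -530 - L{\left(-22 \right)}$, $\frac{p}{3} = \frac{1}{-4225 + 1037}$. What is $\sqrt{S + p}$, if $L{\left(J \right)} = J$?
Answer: $\frac{i \sqrt{1290747079}}{1594} \approx 22.539 i$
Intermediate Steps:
$p = - \frac{3}{3188}$ ($p = \frac{3}{-4225 + 1037} = \frac{3}{-3188} = 3 \left(- \frac{1}{3188}\right) = - \frac{3}{3188} \approx -0.00094103$)
$S = -508$ ($S = -530 - -22 = -530 + 22 = -508$)
$\sqrt{S + p} = \sqrt{-508 - \frac{3}{3188}} = \sqrt{- \frac{1619507}{3188}} = \frac{i \sqrt{1290747079}}{1594}$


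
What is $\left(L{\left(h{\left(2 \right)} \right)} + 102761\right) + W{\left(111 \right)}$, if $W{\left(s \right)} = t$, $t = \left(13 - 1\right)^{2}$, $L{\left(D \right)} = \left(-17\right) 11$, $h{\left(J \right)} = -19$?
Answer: $102718$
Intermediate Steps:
$L{\left(D \right)} = -187$
$t = 144$ ($t = 12^{2} = 144$)
$W{\left(s \right)} = 144$
$\left(L{\left(h{\left(2 \right)} \right)} + 102761\right) + W{\left(111 \right)} = \left(-187 + 102761\right) + 144 = 102574 + 144 = 102718$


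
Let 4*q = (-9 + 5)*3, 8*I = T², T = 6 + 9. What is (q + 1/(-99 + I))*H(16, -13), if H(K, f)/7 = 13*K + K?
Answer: -382816/81 ≈ -4726.1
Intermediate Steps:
T = 15
H(K, f) = 98*K (H(K, f) = 7*(13*K + K) = 7*(14*K) = 98*K)
I = 225/8 (I = (⅛)*15² = (⅛)*225 = 225/8 ≈ 28.125)
q = -3 (q = ((-9 + 5)*3)/4 = (-4*3)/4 = (¼)*(-12) = -3)
(q + 1/(-99 + I))*H(16, -13) = (-3 + 1/(-99 + 225/8))*(98*16) = (-3 + 1/(-567/8))*1568 = (-3 - 8/567)*1568 = -1709/567*1568 = -382816/81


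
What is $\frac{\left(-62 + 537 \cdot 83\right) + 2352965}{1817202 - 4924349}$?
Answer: $- \frac{2397474}{3107147} \approx -0.7716$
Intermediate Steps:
$\frac{\left(-62 + 537 \cdot 83\right) + 2352965}{1817202 - 4924349} = \frac{\left(-62 + 44571\right) + 2352965}{-3107147} = \left(44509 + 2352965\right) \left(- \frac{1}{3107147}\right) = 2397474 \left(- \frac{1}{3107147}\right) = - \frac{2397474}{3107147}$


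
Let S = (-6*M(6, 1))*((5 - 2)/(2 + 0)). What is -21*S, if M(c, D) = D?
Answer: 189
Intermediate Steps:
S = -9 (S = (-6*1)*((5 - 2)/(2 + 0)) = -18/2 = -6*3/2 = -9)
-21*S = -21*(-9) = 189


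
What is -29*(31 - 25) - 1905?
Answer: -2079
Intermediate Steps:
-29*(31 - 25) - 1905 = -29*6 - 1905 = -174 - 1905 = -2079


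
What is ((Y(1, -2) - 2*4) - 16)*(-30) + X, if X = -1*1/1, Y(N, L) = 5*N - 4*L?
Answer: 329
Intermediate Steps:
Y(N, L) = -4*L + 5*N
X = -1 (X = -1*1 = -1)
((Y(1, -2) - 2*4) - 16)*(-30) + X = (((-4*(-2) + 5*1) - 2*4) - 16)*(-30) - 1 = (((8 + 5) - 8) - 16)*(-30) - 1 = ((13 - 8) - 16)*(-30) - 1 = (5 - 16)*(-30) - 1 = -11*(-30) - 1 = 330 - 1 = 329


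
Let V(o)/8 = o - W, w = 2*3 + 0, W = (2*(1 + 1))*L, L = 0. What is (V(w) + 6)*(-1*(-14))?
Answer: 756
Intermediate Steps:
W = 0 (W = (2*(1 + 1))*0 = (2*2)*0 = 4*0 = 0)
w = 6 (w = 6 + 0 = 6)
V(o) = 8*o (V(o) = 8*(o - 1*0) = 8*(o + 0) = 8*o)
(V(w) + 6)*(-1*(-14)) = (8*6 + 6)*(-1*(-14)) = (48 + 6)*14 = 54*14 = 756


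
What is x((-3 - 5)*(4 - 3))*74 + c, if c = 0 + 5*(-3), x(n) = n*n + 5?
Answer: 5091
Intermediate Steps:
x(n) = 5 + n**2 (x(n) = n**2 + 5 = 5 + n**2)
c = -15 (c = 0 - 15 = -15)
x((-3 - 5)*(4 - 3))*74 + c = (5 + ((-3 - 5)*(4 - 3))**2)*74 - 15 = (5 + (-8*1)**2)*74 - 15 = (5 + (-8)**2)*74 - 15 = (5 + 64)*74 - 15 = 69*74 - 15 = 5106 - 15 = 5091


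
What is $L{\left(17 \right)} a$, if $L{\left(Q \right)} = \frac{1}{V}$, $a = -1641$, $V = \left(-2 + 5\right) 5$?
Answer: $- \frac{547}{5} \approx -109.4$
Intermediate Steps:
$V = 15$ ($V = 3 \cdot 5 = 15$)
$L{\left(Q \right)} = \frac{1}{15}$
$L{\left(17 \right)} a = \frac{1}{15} \left(-1641\right) = - \frac{547}{5}$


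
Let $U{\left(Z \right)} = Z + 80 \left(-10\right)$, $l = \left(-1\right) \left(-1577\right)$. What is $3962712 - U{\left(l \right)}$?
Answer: $3961935$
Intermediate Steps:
$l = 1577$
$U{\left(Z \right)} = -800 + Z$ ($U{\left(Z \right)} = Z - 800 = -800 + Z$)
$3962712 - U{\left(l \right)} = 3962712 - \left(-800 + 1577\right) = 3962712 - 777 = 3961935$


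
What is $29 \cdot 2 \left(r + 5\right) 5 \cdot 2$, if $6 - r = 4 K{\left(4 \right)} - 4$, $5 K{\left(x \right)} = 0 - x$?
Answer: $10556$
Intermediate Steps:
$K{\left(x \right)} = - \frac{x}{5}$ ($K{\left(x \right)} = \frac{0 - x}{5} = \frac{\left(-1\right) x}{5} = - \frac{x}{5}$)
$r = \frac{66}{5}$ ($r = 6 - \left(4 \left(\left(- \frac{1}{5}\right) 4\right) - 4\right) = 6 - \left(4 \left(- \frac{4}{5}\right) - 4\right) = 6 - \left(- \frac{16}{5} - 4\right) = 6 - - \frac{36}{5} = 6 + \frac{36}{5} = \frac{66}{5} \approx 13.2$)
$29 \cdot 2 \left(r + 5\right) 5 \cdot 2 = 29 \cdot 2 \left(\frac{66}{5} + 5\right) 5 \cdot 2 = 58 \cdot \frac{91}{5} \cdot 5 \cdot 2 = 58 \cdot 91 \cdot 2 = 58 \cdot 182 = 10556$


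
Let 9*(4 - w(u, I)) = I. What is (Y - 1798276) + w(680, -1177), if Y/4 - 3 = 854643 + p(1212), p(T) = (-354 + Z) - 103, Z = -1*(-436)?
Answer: 14583229/9 ≈ 1.6204e+6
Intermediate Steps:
Z = 436
w(u, I) = 4 - I/9
p(T) = -21 (p(T) = (-354 + 436) - 103 = 82 - 103 = -21)
Y = 3418500 (Y = 12 + 4*(854643 - 21) = 12 + 4*854622 = 12 + 3418488 = 3418500)
(Y - 1798276) + w(680, -1177) = (3418500 - 1798276) + (4 - ⅑*(-1177)) = 1620224 + (4 + 1177/9) = 1620224 + 1213/9 = 14583229/9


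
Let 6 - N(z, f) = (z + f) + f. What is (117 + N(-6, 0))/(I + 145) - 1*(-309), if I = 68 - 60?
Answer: 15802/51 ≈ 309.84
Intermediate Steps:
N(z, f) = 6 - z - 2*f (N(z, f) = 6 - ((z + f) + f) = 6 - ((f + z) + f) = 6 - (z + 2*f) = 6 + (-z - 2*f) = 6 - z - 2*f)
I = 8
(117 + N(-6, 0))/(I + 145) - 1*(-309) = (117 + (6 - 1*(-6) - 2*0))/(8 + 145) - 1*(-309) = (117 + (6 + 6 + 0))/153 + 309 = (117 + 12)*(1/153) + 309 = 129*(1/153) + 309 = 43/51 + 309 = 15802/51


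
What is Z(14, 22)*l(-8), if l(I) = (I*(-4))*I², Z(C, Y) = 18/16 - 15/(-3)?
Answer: 12544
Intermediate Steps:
Z(C, Y) = 49/8 (Z(C, Y) = 18*(1/16) - 15*(-⅓) = 9/8 + 5 = 49/8)
l(I) = -4*I³ (l(I) = (-4*I)*I² = -4*I³)
Z(14, 22)*l(-8) = 49*(-4*(-8)³)/8 = 49*(-4*(-512))/8 = (49/8)*2048 = 12544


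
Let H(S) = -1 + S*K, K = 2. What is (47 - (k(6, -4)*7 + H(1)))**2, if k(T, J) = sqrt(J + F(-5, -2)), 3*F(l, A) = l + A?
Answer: 5417/3 - 644*I*sqrt(57)/3 ≈ 1805.7 - 1620.7*I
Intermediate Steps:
F(l, A) = A/3 + l/3 (F(l, A) = (l + A)/3 = (A + l)/3 = A/3 + l/3)
H(S) = -1 + 2*S (H(S) = -1 + S*2 = -1 + 2*S)
k(T, J) = sqrt(-7/3 + J) (k(T, J) = sqrt(J + ((1/3)*(-2) + (1/3)*(-5))) = sqrt(J + (-2/3 - 5/3)) = sqrt(J - 7/3) = sqrt(-7/3 + J))
(47 - (k(6, -4)*7 + H(1)))**2 = (47 - ((sqrt(-21 + 9*(-4))/3)*7 + (-1 + 2*1)))**2 = (47 - ((sqrt(-21 - 36)/3)*7 + (-1 + 2)))**2 = (47 - ((sqrt(-57)/3)*7 + 1))**2 = (47 - (((I*sqrt(57))/3)*7 + 1))**2 = (47 - ((I*sqrt(57)/3)*7 + 1))**2 = (47 - (7*I*sqrt(57)/3 + 1))**2 = (47 - (1 + 7*I*sqrt(57)/3))**2 = (47 + (-1 - 7*I*sqrt(57)/3))**2 = (46 - 7*I*sqrt(57)/3)**2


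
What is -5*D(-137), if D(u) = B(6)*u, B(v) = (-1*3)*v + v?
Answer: -8220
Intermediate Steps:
B(v) = -2*v (B(v) = -3*v + v = -2*v)
D(u) = -12*u (D(u) = (-2*6)*u = -12*u)
-5*D(-137) = -(-60)*(-137) = -5*1644 = -8220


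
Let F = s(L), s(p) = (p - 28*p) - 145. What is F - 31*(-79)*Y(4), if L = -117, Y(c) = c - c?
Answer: 3014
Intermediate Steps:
Y(c) = 0
s(p) = -145 - 27*p (s(p) = -27*p - 145 = -145 - 27*p)
F = 3014 (F = -145 - 27*(-117) = -145 + 3159 = 3014)
F - 31*(-79)*Y(4) = 3014 - 31*(-79)*0 = 3014 - (-2449)*0 = 3014 - 1*0 = 3014 + 0 = 3014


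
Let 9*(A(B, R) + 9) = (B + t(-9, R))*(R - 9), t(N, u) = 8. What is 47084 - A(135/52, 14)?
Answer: 22036769/468 ≈ 47087.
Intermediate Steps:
A(B, R) = -9 + (-9 + R)*(8 + B)/9 (A(B, R) = -9 + ((B + 8)*(R - 9))/9 = -9 + ((8 + B)*(-9 + R))/9 = -9 + ((-9 + R)*(8 + B))/9 = -9 + (-9 + R)*(8 + B)/9)
47084 - A(135/52, 14) = 47084 - (-17 - 135/52 + (8/9)*14 + (⅑)*(135/52)*14) = 47084 - (-17 - 135/52 + 112/9 + (⅑)*(135*(1/52))*14) = 47084 - (-17 - 1*135/52 + 112/9 + (⅑)*(135/52)*14) = 47084 - (-17 - 135/52 + 112/9 + 105/26) = 47084 - 1*(-1457/468) = 47084 + 1457/468 = 22036769/468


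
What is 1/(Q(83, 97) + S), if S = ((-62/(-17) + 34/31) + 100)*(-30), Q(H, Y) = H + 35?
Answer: -527/1593814 ≈ -0.00033065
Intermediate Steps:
Q(H, Y) = 35 + H
S = -1656000/527 (S = ((-62*(-1/17) + 34*(1/31)) + 100)*(-30) = ((62/17 + 34/31) + 100)*(-30) = (2500/527 + 100)*(-30) = (55200/527)*(-30) = -1656000/527 ≈ -3142.3)
1/(Q(83, 97) + S) = 1/((35 + 83) - 1656000/527) = 1/(118 - 1656000/527) = 1/(-1593814/527) = -527/1593814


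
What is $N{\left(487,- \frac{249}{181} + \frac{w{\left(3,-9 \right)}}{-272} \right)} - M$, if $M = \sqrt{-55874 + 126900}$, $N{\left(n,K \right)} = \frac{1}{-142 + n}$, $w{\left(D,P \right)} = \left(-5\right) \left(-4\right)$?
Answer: $\frac{1}{345} - \sqrt{71026} \approx -266.5$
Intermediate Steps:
$w{\left(D,P \right)} = 20$
$M = \sqrt{71026} \approx 266.51$
$N{\left(487,- \frac{249}{181} + \frac{w{\left(3,-9 \right)}}{-272} \right)} - M = \frac{1}{-142 + 487} - \sqrt{71026} = \frac{1}{345} - \sqrt{71026}$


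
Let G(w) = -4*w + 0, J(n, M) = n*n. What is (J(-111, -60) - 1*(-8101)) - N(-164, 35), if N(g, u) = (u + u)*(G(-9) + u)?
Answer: 15452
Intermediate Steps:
J(n, M) = n²
G(w) = -4*w
N(g, u) = 2*u*(36 + u) (N(g, u) = (u + u)*(-4*(-9) + u) = (2*u)*(36 + u) = 2*u*(36 + u))
(J(-111, -60) - 1*(-8101)) - N(-164, 35) = ((-111)² - 1*(-8101)) - 2*35*(36 + 35) = (12321 + 8101) - 2*35*71 = 20422 - 1*4970 = 20422 - 4970 = 15452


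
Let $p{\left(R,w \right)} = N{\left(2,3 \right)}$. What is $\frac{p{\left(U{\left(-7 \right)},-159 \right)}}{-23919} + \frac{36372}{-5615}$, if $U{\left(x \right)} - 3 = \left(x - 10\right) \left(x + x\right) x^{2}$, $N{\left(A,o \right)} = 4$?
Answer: $- \frac{870004328}{134305185} \approx -6.4778$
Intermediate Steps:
$U{\left(x \right)} = 3 + 2 x^{3} \left(-10 + x\right)$ ($U{\left(x \right)} = 3 + \left(x - 10\right) \left(x + x\right) x^{2} = 3 + \left(-10 + x\right) 2 x x^{2} = 3 + 2 x \left(-10 + x\right) x^{2} = 3 + 2 x^{3} \left(-10 + x\right)$)
$p{\left(R,w \right)} = 4$
$\frac{p{\left(U{\left(-7 \right)},-159 \right)}}{-23919} + \frac{36372}{-5615} = \frac{4}{-23919} + \frac{36372}{-5615} = 4 \left(- \frac{1}{23919}\right) + 36372 \left(- \frac{1}{5615}\right) = - \frac{4}{23919} - \frac{36372}{5615} = - \frac{870004328}{134305185}$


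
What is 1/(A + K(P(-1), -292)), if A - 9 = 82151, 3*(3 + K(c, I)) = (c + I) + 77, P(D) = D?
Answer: 1/82085 ≈ 1.2182e-5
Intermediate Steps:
K(c, I) = 68/3 + I/3 + c/3 (K(c, I) = -3 + ((c + I) + 77)/3 = -3 + ((I + c) + 77)/3 = -3 + (77 + I + c)/3 = -3 + (77/3 + I/3 + c/3) = 68/3 + I/3 + c/3)
A = 82160 (A = 9 + 82151 = 82160)
1/(A + K(P(-1), -292)) = 1/(82160 + (68/3 + (1/3)*(-292) + (1/3)*(-1))) = 1/(82160 + (68/3 - 292/3 - 1/3)) = 1/(82160 - 75) = 1/82085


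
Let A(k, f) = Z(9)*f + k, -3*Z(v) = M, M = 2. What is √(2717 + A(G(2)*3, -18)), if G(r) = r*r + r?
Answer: √2747 ≈ 52.412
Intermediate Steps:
G(r) = r + r² (G(r) = r² + r = r + r²)
Z(v) = -⅔ (Z(v) = -⅓*2 = -⅔)
A(k, f) = k - 2*f/3 (A(k, f) = -2*f/3 + k = k - 2*f/3)
√(2717 + A(G(2)*3, -18)) = √(2717 + ((2*(1 + 2))*3 - ⅔*(-18))) = √(2717 + ((2*3)*3 + 12)) = √(2717 + (6*3 + 12)) = √(2717 + (18 + 12)) = √(2717 + 30) = √2747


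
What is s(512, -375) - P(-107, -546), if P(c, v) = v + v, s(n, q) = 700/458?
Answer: 250418/229 ≈ 1093.5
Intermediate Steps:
s(n, q) = 350/229 (s(n, q) = 700*(1/458) = 350/229)
P(c, v) = 2*v
s(512, -375) - P(-107, -546) = 350/229 - 2*(-546) = 350/229 - 1*(-1092) = 350/229 + 1092 = 250418/229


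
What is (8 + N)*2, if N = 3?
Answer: 22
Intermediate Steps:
(8 + N)*2 = (8 + 3)*2 = 11*2 = 22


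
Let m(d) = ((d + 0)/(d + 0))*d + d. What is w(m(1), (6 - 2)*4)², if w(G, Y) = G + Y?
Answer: 324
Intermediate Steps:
m(d) = 2*d (m(d) = (d/d)*d + d = 1*d + d = d + d = 2*d)
w(m(1), (6 - 2)*4)² = (2*1 + (6 - 2)*4)² = (2 + 4*4)² = (2 + 16)² = 18² = 324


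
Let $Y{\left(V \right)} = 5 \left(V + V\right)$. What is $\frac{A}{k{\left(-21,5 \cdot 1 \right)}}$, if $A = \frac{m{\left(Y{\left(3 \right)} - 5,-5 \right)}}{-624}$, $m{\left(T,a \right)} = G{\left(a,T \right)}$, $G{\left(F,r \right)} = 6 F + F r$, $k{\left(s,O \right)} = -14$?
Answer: $- \frac{155}{8736} \approx -0.017743$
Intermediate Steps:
$Y{\left(V \right)} = 10 V$ ($Y{\left(V \right)} = 5 \cdot 2 V = 10 V$)
$m{\left(T,a \right)} = a \left(6 + T\right)$
$A = \frac{155}{624}$ ($A = \frac{\left(-5\right) \left(6 + \left(10 \cdot 3 - 5\right)\right)}{-624} = - 5 \left(6 + \left(30 - 5\right)\right) \left(- \frac{1}{624}\right) = - 5 \left(6 + 25\right) \left(- \frac{1}{624}\right) = \left(-5\right) 31 \left(- \frac{1}{624}\right) = \left(-155\right) \left(- \frac{1}{624}\right) = \frac{155}{624} \approx 0.2484$)
$\frac{A}{k{\left(-21,5 \cdot 1 \right)}} = \frac{155}{624 \left(-14\right)} = \frac{155}{624} \left(- \frac{1}{14}\right) = - \frac{155}{8736}$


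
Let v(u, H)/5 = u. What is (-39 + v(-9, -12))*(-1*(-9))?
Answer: -756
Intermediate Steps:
v(u, H) = 5*u
(-39 + v(-9, -12))*(-1*(-9)) = (-39 + 5*(-9))*(-1*(-9)) = (-39 - 45)*9 = -84*9 = -756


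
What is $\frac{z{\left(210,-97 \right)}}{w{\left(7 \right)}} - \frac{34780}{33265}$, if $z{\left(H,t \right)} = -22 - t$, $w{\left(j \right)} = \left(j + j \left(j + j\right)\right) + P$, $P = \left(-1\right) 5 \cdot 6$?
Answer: $- \frac{303}{6653} \approx -0.045543$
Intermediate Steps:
$P = -30$ ($P = \left(-5\right) 6 = -30$)
$w{\left(j \right)} = -30 + j + 2 j^{2}$ ($w{\left(j \right)} = \left(j + j \left(j + j\right)\right) - 30 = \left(j + j 2 j\right) - 30 = \left(j + 2 j^{2}\right) - 30 = -30 + j + 2 j^{2}$)
$\frac{z{\left(210,-97 \right)}}{w{\left(7 \right)}} - \frac{34780}{33265} = \frac{-22 - -97}{-30 + 7 + 2 \cdot 7^{2}} - \frac{34780}{33265} = \frac{-22 + 97}{-30 + 7 + 2 \cdot 49} - \frac{6956}{6653} = \frac{75}{-30 + 7 + 98} - \frac{6956}{6653} = \frac{75}{75} - \frac{6956}{6653} = 75 \cdot \frac{1}{75} - \frac{6956}{6653} = 1 - \frac{6956}{6653} = - \frac{303}{6653}$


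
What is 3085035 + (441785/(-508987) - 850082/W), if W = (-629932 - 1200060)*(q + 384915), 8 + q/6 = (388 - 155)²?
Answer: 32934416960137830020917/10675543786755492 ≈ 3.0850e+6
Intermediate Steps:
q = 325686 (q = -48 + 6*(388 - 155)² = -48 + 6*233² = -48 + 6*54289 = -48 + 325734 = 325686)
W = -1300394145192 (W = (-629932 - 1200060)*(325686 + 384915) = -1829992*710601 = -1300394145192)
3085035 + (441785/(-508987) - 850082/W) = 3085035 + (441785/(-508987) - 850082/(-1300394145192)) = 3085035 + (441785*(-1/508987) - 850082*(-1/1300394145192)) = 3085035 + (-441785/508987 + 13711/20974099116) = 3085035 - 9266035399241303/10675543786755492 = 32934416960137830020917/10675543786755492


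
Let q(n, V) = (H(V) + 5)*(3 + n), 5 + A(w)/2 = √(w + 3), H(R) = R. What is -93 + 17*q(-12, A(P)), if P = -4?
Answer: 672 - 306*I ≈ 672.0 - 306.0*I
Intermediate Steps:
A(w) = -10 + 2*√(3 + w) (A(w) = -10 + 2*√(w + 3) = -10 + 2*√(3 + w))
q(n, V) = (3 + n)*(5 + V) (q(n, V) = (V + 5)*(3 + n) = (5 + V)*(3 + n) = (3 + n)*(5 + V))
-93 + 17*q(-12, A(P)) = -93 + 17*(15 + 3*(-10 + 2*√(3 - 4)) + 5*(-12) + (-10 + 2*√(3 - 4))*(-12)) = -93 + 17*(15 + 3*(-10 + 2*√(-1)) - 60 + (-10 + 2*√(-1))*(-12)) = -93 + 17*(15 + 3*(-10 + 2*I) - 60 + (-10 + 2*I)*(-12)) = -93 + 17*(15 + (-30 + 6*I) - 60 + (120 - 24*I)) = -93 + 17*(45 - 18*I) = -93 + (765 - 306*I) = 672 - 306*I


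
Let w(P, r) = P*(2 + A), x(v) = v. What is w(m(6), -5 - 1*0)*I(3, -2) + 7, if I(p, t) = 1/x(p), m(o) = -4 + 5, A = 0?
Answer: 23/3 ≈ 7.6667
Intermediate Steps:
m(o) = 1
I(p, t) = 1/p
w(P, r) = 2*P (w(P, r) = P*(2 + 0) = P*2 = 2*P)
w(m(6), -5 - 1*0)*I(3, -2) + 7 = (2*1)/3 + 7 = 2*(⅓) + 7 = ⅔ + 7 = 23/3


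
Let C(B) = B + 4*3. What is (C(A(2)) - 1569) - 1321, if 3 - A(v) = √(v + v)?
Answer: -2877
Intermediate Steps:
A(v) = 3 - √2*√v (A(v) = 3 - √(v + v) = 3 - √(2*v) = 3 - √2*√v)
C(B) = 12 + B (C(B) = B + 12 = 12 + B)
(C(A(2)) - 1569) - 1321 = ((12 + (3 - √2*√2)) - 1569) - 1321 = ((12 + (3 - 2)) - 1569) - 1321 = ((12 + 1) - 1569) - 1321 = (13 - 1569) - 1321 = -1556 - 1321 = -2877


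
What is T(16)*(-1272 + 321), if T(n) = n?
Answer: -15216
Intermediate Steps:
T(16)*(-1272 + 321) = 16*(-1272 + 321) = 16*(-951) = -15216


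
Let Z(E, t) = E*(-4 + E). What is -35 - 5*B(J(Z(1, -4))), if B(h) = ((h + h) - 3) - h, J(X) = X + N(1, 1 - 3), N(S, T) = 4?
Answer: -25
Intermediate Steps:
J(X) = 4 + X (J(X) = X + 4 = 4 + X)
B(h) = -3 + h (B(h) = (2*h - 3) - h = (-3 + 2*h) - h = -3 + h)
-35 - 5*B(J(Z(1, -4))) = -35 - 5*(-3 + (4 + 1*(-4 + 1))) = -35 - 5*(-3 + (4 + 1*(-3))) = -35 - 5*(-3 + (4 - 3)) = -35 - 5*(-3 + 1) = -35 - 5*(-2) = -35 + 10 = -25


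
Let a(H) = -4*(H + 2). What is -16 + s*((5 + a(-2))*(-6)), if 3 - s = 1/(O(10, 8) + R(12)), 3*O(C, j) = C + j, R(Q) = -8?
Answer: -121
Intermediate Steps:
O(C, j) = C/3 + j/3 (O(C, j) = (C + j)/3 = C/3 + j/3)
a(H) = -8 - 4*H (a(H) = -4*(2 + H) = -8 - 4*H)
s = 7/2 (s = 3 - 1/(((1/3)*10 + (1/3)*8) - 8) = 3 - 1/((10/3 + 8/3) - 8) = 3 - 1/(6 - 8) = 3 - 1/(-2) = 3 - 1*(-1/2) = 3 + 1/2 = 7/2 ≈ 3.5000)
-16 + s*((5 + a(-2))*(-6)) = -16 + 7*((5 + (-8 - 4*(-2)))*(-6))/2 = -16 + 7*((5 + (-8 + 8))*(-6))/2 = -16 + 7*((5 + 0)*(-6))/2 = -16 + 7*(5*(-6))/2 = -16 + (7/2)*(-30) = -16 - 105 = -121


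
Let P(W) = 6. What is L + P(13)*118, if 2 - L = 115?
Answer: 595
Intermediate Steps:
L = -113 (L = 2 - 1*115 = 2 - 115 = -113)
L + P(13)*118 = -113 + 6*118 = -113 + 708 = 595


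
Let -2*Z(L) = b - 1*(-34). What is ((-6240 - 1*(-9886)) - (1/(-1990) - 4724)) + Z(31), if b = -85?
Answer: 8353523/995 ≈ 8395.5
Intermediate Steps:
Z(L) = 51/2 (Z(L) = -(-85 - 1*(-34))/2 = -(-85 + 34)/2 = -½*(-51) = 51/2)
((-6240 - 1*(-9886)) - (1/(-1990) - 4724)) + Z(31) = ((-6240 - 1*(-9886)) - (1/(-1990) - 4724)) + 51/2 = ((-6240 + 9886) - (-1/1990 - 4724)) + 51/2 = (3646 - 1*(-9400761/1990)) + 51/2 = (3646 + 9400761/1990) + 51/2 = 16656301/1990 + 51/2 = 8353523/995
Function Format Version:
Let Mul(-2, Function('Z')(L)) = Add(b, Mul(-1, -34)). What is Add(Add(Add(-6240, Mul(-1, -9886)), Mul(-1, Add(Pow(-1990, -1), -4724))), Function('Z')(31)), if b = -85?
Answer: Rational(8353523, 995) ≈ 8395.5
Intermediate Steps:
Function('Z')(L) = Rational(51, 2) (Function('Z')(L) = Mul(Rational(-1, 2), Add(-85, Mul(-1, -34))) = Mul(Rational(-1, 2), Add(-85, 34)) = Mul(Rational(-1, 2), -51) = Rational(51, 2))
Add(Add(Add(-6240, Mul(-1, -9886)), Mul(-1, Add(Pow(-1990, -1), -4724))), Function('Z')(31)) = Add(Add(Add(-6240, Mul(-1, -9886)), Mul(-1, Add(Pow(-1990, -1), -4724))), Rational(51, 2)) = Add(Add(Add(-6240, 9886), Mul(-1, Add(Rational(-1, 1990), -4724))), Rational(51, 2)) = Add(Add(3646, Mul(-1, Rational(-9400761, 1990))), Rational(51, 2)) = Add(Add(3646, Rational(9400761, 1990)), Rational(51, 2)) = Add(Rational(16656301, 1990), Rational(51, 2)) = Rational(8353523, 995)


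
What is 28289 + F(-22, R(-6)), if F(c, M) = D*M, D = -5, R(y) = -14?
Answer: 28359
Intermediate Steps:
F(c, M) = -5*M
28289 + F(-22, R(-6)) = 28289 - 5*(-14) = 28289 + 70 = 28359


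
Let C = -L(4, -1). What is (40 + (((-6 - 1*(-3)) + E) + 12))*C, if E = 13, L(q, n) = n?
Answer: 62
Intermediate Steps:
C = 1 (C = -1*(-1) = 1)
(40 + (((-6 - 1*(-3)) + E) + 12))*C = (40 + (((-6 - 1*(-3)) + 13) + 12))*1 = (40 + (((-6 + 3) + 13) + 12))*1 = (40 + ((-3 + 13) + 12))*1 = (40 + (10 + 12))*1 = (40 + 22)*1 = 62*1 = 62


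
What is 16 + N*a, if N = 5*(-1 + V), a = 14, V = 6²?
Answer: 2466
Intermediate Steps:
V = 36
N = 175 (N = 5*(-1 + 36) = 5*35 = 175)
16 + N*a = 16 + 175*14 = 16 + 2450 = 2466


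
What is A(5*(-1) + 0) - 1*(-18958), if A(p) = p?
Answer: 18953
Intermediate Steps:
A(5*(-1) + 0) - 1*(-18958) = (5*(-1) + 0) - 1*(-18958) = (-5 + 0) + 18958 = -5 + 18958 = 18953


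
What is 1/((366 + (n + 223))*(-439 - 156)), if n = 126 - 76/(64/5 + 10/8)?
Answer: -281/118640025 ≈ -2.3685e-6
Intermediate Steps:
n = 33886/281 (n = 126 - 76/(64*(⅕) + 10*(⅛)) = 126 - 76/(64/5 + 5/4) = 126 - 76/281/20 = 126 - 76*20/281 = 126 - 1*1520/281 = 126 - 1520/281 = 33886/281 ≈ 120.59)
1/((366 + (n + 223))*(-439 - 156)) = 1/((366 + (33886/281 + 223))*(-439 - 156)) = 1/((366 + 96549/281)*(-595)) = 1/((199395/281)*(-595)) = 1/(-118640025/281) = -281/118640025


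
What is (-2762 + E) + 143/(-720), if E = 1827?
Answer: -673343/720 ≈ -935.20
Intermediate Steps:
(-2762 + E) + 143/(-720) = (-2762 + 1827) + 143/(-720) = -935 + 143*(-1/720) = -935 - 143/720 = -673343/720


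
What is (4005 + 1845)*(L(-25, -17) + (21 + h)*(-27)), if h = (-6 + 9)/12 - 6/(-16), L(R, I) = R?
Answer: -14247675/4 ≈ -3.5619e+6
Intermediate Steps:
h = 5/8 (h = 3*(1/12) - 6*(-1/16) = ¼ + 3/8 = 5/8 ≈ 0.62500)
(4005 + 1845)*(L(-25, -17) + (21 + h)*(-27)) = (4005 + 1845)*(-25 + (21 + 5/8)*(-27)) = 5850*(-25 + (173/8)*(-27)) = 5850*(-25 - 4671/8) = 5850*(-4871/8) = -14247675/4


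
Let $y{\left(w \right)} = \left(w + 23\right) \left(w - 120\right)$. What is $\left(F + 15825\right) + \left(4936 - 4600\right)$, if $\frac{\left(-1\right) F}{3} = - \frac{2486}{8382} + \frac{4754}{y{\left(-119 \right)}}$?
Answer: $\frac{7848687561}{485648} \approx 16161.0$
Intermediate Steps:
$y{\left(w \right)} = \left(-120 + w\right) \left(23 + w\right)$ ($y{\left(w \right)} = \left(23 + w\right) \left(-120 + w\right) = \left(-120 + w\right) \left(23 + w\right)$)
$F = \frac{130233}{485648}$ ($F = - 3 \left(- \frac{2486}{8382} + \frac{4754}{-2760 + \left(-119\right)^{2} - -11543}\right) = - 3 \left(\left(-2486\right) \frac{1}{8382} + \frac{4754}{-2760 + 14161 + 11543}\right) = - 3 \left(- \frac{113}{381} + \frac{4754}{22944}\right) = - 3 \left(- \frac{113}{381} + 4754 \cdot \frac{1}{22944}\right) = - 3 \left(- \frac{113}{381} + \frac{2377}{11472}\right) = \left(-3\right) \left(- \frac{43411}{485648}\right) = \frac{130233}{485648} \approx 0.26816$)
$\left(F + 15825\right) + \left(4936 - 4600\right) = \left(\frac{130233}{485648} + 15825\right) + \left(4936 - 4600\right) = \frac{7685509833}{485648} + \left(4936 - 4600\right) = \frac{7685509833}{485648} + 336 = \frac{7848687561}{485648}$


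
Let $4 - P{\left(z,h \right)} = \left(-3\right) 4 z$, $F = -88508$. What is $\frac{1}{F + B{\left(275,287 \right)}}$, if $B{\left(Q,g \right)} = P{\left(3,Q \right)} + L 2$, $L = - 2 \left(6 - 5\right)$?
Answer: $- \frac{1}{88472} \approx -1.1303 \cdot 10^{-5}$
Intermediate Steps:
$P{\left(z,h \right)} = 4 + 12 z$ ($P{\left(z,h \right)} = 4 - \left(-3\right) 4 z = 4 - - 12 z = 4 + 12 z$)
$L = -2$ ($L = \left(-2\right) 1 = -2$)
$B{\left(Q,g \right)} = 36$ ($B{\left(Q,g \right)} = \left(4 + 12 \cdot 3\right) - 4 = \left(4 + 36\right) - 4 = 40 - 4 = 36$)
$\frac{1}{F + B{\left(275,287 \right)}} = \frac{1}{-88508 + 36} = \frac{1}{-88472} = - \frac{1}{88472}$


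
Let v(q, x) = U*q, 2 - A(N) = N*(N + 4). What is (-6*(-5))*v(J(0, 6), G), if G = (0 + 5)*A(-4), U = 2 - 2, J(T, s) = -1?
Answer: 0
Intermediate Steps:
A(N) = 2 - N*(4 + N) (A(N) = 2 - N*(N + 4) = 2 - N*(4 + N))
U = 0
G = 10 (G = (0 + 5)*(2 - 1*(-4)² - 4*(-4)) = 5*(2 - 1*16 + 16) = 5*(2 - 16 + 16) = 5*2 = 10)
v(q, x) = 0 (v(q, x) = 0*q = 0)
(-6*(-5))*v(J(0, 6), G) = -6*(-5)*0 = 30*0 = 0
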